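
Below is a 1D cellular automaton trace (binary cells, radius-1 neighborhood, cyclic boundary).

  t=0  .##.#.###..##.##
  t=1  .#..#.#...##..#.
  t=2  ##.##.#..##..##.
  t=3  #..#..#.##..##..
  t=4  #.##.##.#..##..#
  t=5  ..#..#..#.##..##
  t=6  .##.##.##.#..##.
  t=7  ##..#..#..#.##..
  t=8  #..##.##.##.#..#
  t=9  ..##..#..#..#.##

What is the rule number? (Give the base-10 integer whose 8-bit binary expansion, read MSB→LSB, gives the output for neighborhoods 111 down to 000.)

14

  ###|.  b7=0 t=0,i=7
  ##.|.  b6=0 t=0,i=2
  #.#|.  b5=0 t=0,i=0
  #..|.  b4=0 t=0,i=9
  .##|#  b3=1 t=0,i=1
  .#.|#  b2=1 t=0,i=4
  ..#|#  b1=1 t=0,i=10
  ...|.  b0=0 t=1,i=8
  bits 00001110 = 14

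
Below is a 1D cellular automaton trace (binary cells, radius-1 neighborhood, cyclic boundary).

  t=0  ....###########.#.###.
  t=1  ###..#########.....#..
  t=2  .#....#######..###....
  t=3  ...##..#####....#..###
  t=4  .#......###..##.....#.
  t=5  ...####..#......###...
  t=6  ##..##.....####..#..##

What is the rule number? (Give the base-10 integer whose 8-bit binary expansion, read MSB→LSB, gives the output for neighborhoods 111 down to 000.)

129

  ###|#  b7=1 t=0,i=5
  ##.|.  b6=0 t=0,i=14
  #.#|.  b5=0 t=0,i=15
  #..|.  b4=0 t=0,i=21
  .##|.  b3=0 t=0,i=4
  .#.|.  b2=0 t=0,i=16
  ..#|.  b1=0 t=0,i=3
  ...|#  b0=1 t=0,i=0
  bits 10000001 = 129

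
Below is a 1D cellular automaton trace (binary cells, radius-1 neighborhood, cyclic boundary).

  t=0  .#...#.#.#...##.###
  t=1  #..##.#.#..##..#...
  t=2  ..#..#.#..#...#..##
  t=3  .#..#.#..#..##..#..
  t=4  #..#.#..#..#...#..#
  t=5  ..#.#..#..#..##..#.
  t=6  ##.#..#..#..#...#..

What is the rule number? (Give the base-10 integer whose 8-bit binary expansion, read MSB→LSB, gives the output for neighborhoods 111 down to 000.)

  ###|.  b7=0 t=0,i=17
  ##.|.  b6=0 t=0,i=14
  #.#|#  b5=1 t=0,i=0
  #..|.  b4=0 t=0,i=2
  .##|.  b3=0 t=0,i=13
  .#.|.  b2=0 t=0,i=1
  ..#|#  b1=1 t=0,i=4
  ...|#  b0=1 t=0,i=3
  bits 00100011 = 35

35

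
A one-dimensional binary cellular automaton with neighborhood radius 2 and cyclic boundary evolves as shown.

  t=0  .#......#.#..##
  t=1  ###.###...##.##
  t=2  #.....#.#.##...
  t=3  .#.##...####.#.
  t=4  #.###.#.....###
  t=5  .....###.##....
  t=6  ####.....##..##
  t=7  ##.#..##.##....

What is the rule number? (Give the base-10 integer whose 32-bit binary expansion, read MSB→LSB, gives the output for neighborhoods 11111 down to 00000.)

2490776387

  #####|#  b31=1 t=1,i=0
  ####.|.  b30=0 t=1,i=1
  ###.#|.  b29=0 t=1,i=2
  ###..|#  b28=1 t=1,i=6
  ##.##|.  b27=0 t=1,i=3
  ##.#.|#  b26=1 t=0,i=0
  ##..#|.  b25=0 t=6,i=11
  ##...|.  b24=0 t=1,i=7
  #.###|.  b23=0 t=1,i=4
  #.##.|#  b22=1 t=2,i=10
  #.#.#|#  b21=1 t=2,i=8
  #.#..|#  b20=1 t=0,i=1
  #..##|.  b19=0 t=0,i=12
  #..#.|#  b18=1 t=3,i=0
  #...#|#  b17=1 t=1,i=8
  #....|.  b16=0 t=0,i=3
  .####|.  b15=0 t=1,i=14
  .###.|.  b14=0 t=1,i=5
  .##.#|#  b13=1 t=0,i=14
  .##..|#  b12=1 t=2,i=11
  .#.##|#  b11=1 t=2,i=9
  .#.#.|.  b10=0 t=0,i=9
  .#..#|#  b9=1 t=0,i=11
  .#...|#  b8=1 t=0,i=2
  ..###|.  b7=0 t=3,i=8
  ..##.|#  b6=1 t=0,i=13
  ..#.#|.  b5=0 t=0,i=8
  ..#..|.  b4=0 t=2,i=0
  ...##|.  b3=0 t=1,i=9
  ...#.|.  b2=0 t=0,i=7
  ....#|#  b1=1 t=0,i=6
  .....|#  b0=1 t=0,i=4
  bits 10010100011101100011101101000011 = 2490776387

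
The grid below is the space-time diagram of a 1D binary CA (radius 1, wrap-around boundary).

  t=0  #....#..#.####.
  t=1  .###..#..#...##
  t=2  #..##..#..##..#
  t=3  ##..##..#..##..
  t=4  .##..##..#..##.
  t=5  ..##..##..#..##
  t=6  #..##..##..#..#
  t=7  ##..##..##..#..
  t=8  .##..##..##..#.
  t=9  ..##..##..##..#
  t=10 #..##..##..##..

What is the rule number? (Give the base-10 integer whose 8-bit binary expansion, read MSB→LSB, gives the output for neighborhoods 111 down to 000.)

113

  nb ###: next=.  (t=0,i=11, bit7=0)
  nb ##.: next=#  (t=0,i=13, bit6=1)
  nb #.#: next=#  (t=0,i=9, bit5=1)
  nb #..: next=#  (t=0,i=1, bit4=1)
  nb .##: next=.  (t=0,i=10, bit3=0)
  nb .#.: next=.  (t=0,i=0, bit2=0)
  nb ..#: next=.  (t=0,i=4, bit1=0)
  nb ...: next=#  (t=0,i=2, bit0=1)
  bits 01110001 = 113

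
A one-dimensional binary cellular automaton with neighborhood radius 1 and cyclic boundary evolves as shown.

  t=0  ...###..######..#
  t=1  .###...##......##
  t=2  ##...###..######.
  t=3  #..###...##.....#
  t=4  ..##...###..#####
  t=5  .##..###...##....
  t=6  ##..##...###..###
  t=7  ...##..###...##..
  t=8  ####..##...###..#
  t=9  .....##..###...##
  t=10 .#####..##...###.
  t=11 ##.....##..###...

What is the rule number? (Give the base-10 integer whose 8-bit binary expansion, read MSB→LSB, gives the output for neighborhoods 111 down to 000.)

  [7] ### => .  t=0,i=4
  [6] ##. => .  t=0,i=5
  [5] #.# => #  t=1,i=0
  [4] #.. => .  t=0,i=0
  [3] .## => #  t=0,i=3
  [2] .#. => #  t=0,i=16
  [1] ..# => #  t=0,i=2
  [0] ... => #  t=0,i=1
  bits 00101111 = 47

47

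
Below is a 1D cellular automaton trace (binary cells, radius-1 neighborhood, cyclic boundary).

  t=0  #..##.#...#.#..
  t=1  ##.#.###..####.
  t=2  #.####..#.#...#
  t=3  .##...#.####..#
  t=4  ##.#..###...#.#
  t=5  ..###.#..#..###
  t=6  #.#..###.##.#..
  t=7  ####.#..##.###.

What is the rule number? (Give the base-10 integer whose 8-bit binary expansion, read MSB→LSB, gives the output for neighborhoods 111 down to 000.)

60

  [7] ### => .  t=1,i=6
  [6] ##. => .  t=0,i=4
  [5] #.# => #  t=0,i=5
  [4] #.. => #  t=0,i=1
  [3] .## => #  t=0,i=3
  [2] .#. => #  t=0,i=0
  [1] ..# => .  t=0,i=2
  [0] ... => .  t=0,i=8
  bits 00111100 = 60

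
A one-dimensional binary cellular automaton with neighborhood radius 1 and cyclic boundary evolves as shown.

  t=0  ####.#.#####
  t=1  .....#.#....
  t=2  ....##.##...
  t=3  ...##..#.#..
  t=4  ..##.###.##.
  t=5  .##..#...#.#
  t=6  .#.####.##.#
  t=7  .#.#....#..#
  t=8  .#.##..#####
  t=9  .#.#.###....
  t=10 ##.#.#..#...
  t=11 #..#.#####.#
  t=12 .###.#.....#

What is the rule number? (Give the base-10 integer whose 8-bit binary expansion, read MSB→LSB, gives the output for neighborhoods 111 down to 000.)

30

  ###|.  b7=0 t=0,i=0
  ##.|.  b6=0 t=0,i=3
  #.#|.  b5=0 t=0,i=4
  #..|#  b4=1 t=1,i=8
  .##|#  b3=1 t=0,i=7
  .#.|#  b2=1 t=0,i=5
  ..#|#  b1=1 t=1,i=4
  ...|.  b0=0 t=1,i=0
  bits 00011110 = 30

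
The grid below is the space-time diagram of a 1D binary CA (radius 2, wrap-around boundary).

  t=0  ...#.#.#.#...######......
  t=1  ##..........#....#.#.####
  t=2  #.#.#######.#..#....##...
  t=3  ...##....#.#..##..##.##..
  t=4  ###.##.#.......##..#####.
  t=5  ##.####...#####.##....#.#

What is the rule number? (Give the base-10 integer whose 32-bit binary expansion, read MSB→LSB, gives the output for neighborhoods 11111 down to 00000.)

1338275867

  nb #####: next=.  (t=0,i=15, bit31=0)
  nb ####.: next=#  (t=0,i=17, bit30=1)
  nb ###.#: next=.  (t=2,i=10, bit29=0)
  nb ###..: next=.  (t=0,i=18, bit28=0)
  nb ##.##: next=#  (t=3,i=20, bit27=1)
  nb ##.#.: next=#  (t=2,i=11, bit26=1)
  nb ##..#: next=#  (t=3,i=16, bit25=1)
  nb ##...: next=#  (t=0,i=19, bit24=1)
  nb #.###: next=#  (t=1,i=21, bit23=1)
  nb #.##.: next=#  (t=3,i=21, bit22=1)
  nb #.#.#: next=.  (t=0,i=5, bit21=0)
  nb #.#..: next=.  (t=0,i=9, bit20=0)
  nb #..##: next=.  (t=3,i=13, bit19=0)
  nb #..#.: next=#  (t=2,i=14, bit18=1)
  nb #...#: next=.  (t=0,i=11, bit17=0)
  nb #....: next=.  (t=0,i=20, bit16=0)
  nb .####: next=.  (t=0,i=14, bit15=0)
  nb .###.: next=#  (t=4,i=1, bit14=1)
  nb .##.#: next=#  (t=3,i=19, bit13=1)
  nb .##..: next=#  (t=2,i=21, bit12=1)
  nb .#.##: next=#  (t=1,i=20, bit11=1)
  nb .#.#.: next=.  (t=0,i=4, bit10=0)
  nb .#..#: next=.  (t=2,i=13, bit9=0)
  nb .#...: next=.  (t=0,i=10, bit8=0)
  nb ..###: next=.  (t=0,i=13, bit7=0)
  nb ..##.: next=.  (t=2,i=20, bit6=0)
  nb ..#.#: next=.  (t=0,i=3, bit5=0)
  nb ..#..: next=#  (t=1,i=12, bit4=1)
  nb ...##: next=#  (t=0,i=12, bit3=1)
  nb ...#.: next=.  (t=0,i=2, bit2=0)
  nb ....#: next=#  (t=0,i=1, bit1=1)
  nb .....: next=#  (t=0,i=0, bit0=1)
  bits 01001111110001000111100000011011 = 1338275867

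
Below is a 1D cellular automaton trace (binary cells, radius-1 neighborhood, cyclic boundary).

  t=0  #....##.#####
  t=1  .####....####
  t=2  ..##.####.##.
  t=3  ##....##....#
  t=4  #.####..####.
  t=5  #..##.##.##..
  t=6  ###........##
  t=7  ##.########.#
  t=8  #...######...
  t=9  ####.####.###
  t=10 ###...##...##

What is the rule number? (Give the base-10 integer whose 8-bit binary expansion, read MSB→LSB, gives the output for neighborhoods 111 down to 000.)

151

  nb ###: next=#  (t=0,i=9, bit7=1)
  nb ##.: next=.  (t=0,i=0, bit6=0)
  nb #.#: next=.  (t=0,i=7, bit5=0)
  nb #..: next=#  (t=0,i=1, bit4=1)
  nb .##: next=.  (t=0,i=5, bit3=0)
  nb .#.: next=#  (t=4,i=0, bit2=1)
  nb ..#: next=#  (t=0,i=4, bit1=1)
  nb ...: next=#  (t=0,i=2, bit0=1)
  bits 10010111 = 151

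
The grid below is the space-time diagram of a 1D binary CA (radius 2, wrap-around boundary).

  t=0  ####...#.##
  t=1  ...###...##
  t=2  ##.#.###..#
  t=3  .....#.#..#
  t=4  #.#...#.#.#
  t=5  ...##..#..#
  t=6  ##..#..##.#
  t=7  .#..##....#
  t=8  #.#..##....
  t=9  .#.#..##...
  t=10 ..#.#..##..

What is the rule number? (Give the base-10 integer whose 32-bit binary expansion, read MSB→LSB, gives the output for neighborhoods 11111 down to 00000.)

297965457

  nb #####: next=.  (t=0,i=0, bit31=0)
  nb ####.: next=.  (t=0,i=2, bit30=0)
  nb ###.#: next=.  (t=2,i=1, bit29=0)
  nb ###..: next=#  (t=0,i=3, bit28=1)
  nb ##.##: next=.  (t=6,i=9, bit27=0)
  nb ##.#.: next=.  (t=2,i=2, bit26=0)
  nb ##..#: next=.  (t=2,i=8, bit25=0)
  nb ##...: next=#  (t=0,i=4, bit24=1)
  nb #.###: next=#  (t=0,i=9, bit23=1)
  nb #.##.: next=#  (t=4,i=10, bit22=1)
  nb #.#.#: next=.  (t=2,i=3, bit21=0)
  nb #.#..: next=.  (t=3,i=7, bit20=0)
  nb #..##: next=.  (t=2,i=9, bit19=0)
  nb #..#.: next=.  (t=3,i=9, bit18=0)
  nb #...#: next=#  (t=0,i=5, bit17=1)
  nb #....: next=.  (t=3,i=1, bit16=0)
  nb .####: next=#  (t=0,i=10, bit15=1)
  nb .###.: next=.  (t=1,i=4, bit14=0)
  nb .##.#: next=.  (t=4,i=0, bit13=0)
  nb .##..: next=#  (t=1,i=10, bit12=1)
  nb .#.##: next=.  (t=0,i=8, bit11=0)
  nb .#.#.: next=#  (t=3,i=6, bit10=1)
  nb .#..#: next=#  (t=3,i=8, bit9=1)
  nb .#...: next=#  (t=3,i=0, bit8=1)
  nb ..###: next=#  (t=1,i=3, bit7=1)
  nb ..##.: next=.  (t=1,i=9, bit6=0)
  nb ..#.#: next=.  (t=0,i=7, bit5=0)
  nb ..#..: next=#  (t=3,i=10, bit4=1)
  nb ...##: next=.  (t=1,i=2, bit3=0)
  nb ...#.: next=.  (t=0,i=6, bit2=0)
  nb ....#: next=.  (t=3,i=3, bit1=0)
  nb .....: next=#  (t=3,i=2, bit0=1)
  bits 00010001110000101001011110010001 = 297965457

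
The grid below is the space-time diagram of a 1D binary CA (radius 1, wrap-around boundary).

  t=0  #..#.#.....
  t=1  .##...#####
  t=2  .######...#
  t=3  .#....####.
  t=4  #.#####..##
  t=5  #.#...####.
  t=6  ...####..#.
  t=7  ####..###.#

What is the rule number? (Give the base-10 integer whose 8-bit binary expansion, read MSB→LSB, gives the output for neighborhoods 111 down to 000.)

91

  [7] ### => .  t=1,i=7
  [6] ##. => #  t=1,i=2
  [5] #.# => .  t=0,i=4
  [4] #.. => #  t=0,i=1
  [3] .## => #  t=1,i=1
  [2] .#. => .  t=0,i=0
  [1] ..# => #  t=0,i=2
  [0] ... => #  t=0,i=7
  bits 01011011 = 91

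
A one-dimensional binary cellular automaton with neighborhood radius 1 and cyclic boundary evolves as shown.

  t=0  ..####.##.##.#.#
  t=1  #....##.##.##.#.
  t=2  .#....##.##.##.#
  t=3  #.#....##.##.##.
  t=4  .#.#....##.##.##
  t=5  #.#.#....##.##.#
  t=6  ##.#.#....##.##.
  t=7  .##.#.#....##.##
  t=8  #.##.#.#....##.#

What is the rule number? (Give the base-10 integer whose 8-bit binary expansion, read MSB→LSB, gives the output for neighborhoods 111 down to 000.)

112

  [7] ### => .  t=0,i=3
  [6] ##. => #  t=0,i=5
  [5] #.# => #  t=0,i=6
  [4] #.. => #  t=0,i=0
  [3] .## => .  t=0,i=2
  [2] .#. => .  t=0,i=13
  [1] ..# => .  t=0,i=1
  [0] ... => .  t=1,i=2
  bits 01110000 = 112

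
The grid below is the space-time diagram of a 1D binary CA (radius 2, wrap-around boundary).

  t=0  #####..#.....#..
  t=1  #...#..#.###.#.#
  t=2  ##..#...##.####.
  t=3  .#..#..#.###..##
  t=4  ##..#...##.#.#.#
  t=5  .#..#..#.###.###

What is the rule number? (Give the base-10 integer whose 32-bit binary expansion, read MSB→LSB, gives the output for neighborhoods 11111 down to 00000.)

1035548827

  ##### -> .   bit 31 = 0  t=0,i=2
  ####. -> .   bit 30 = 0  t=0,i=3
  ###.# -> #   bit 29 = 1  t=1,i=11
  ###.. -> #   bit 28 = 1  t=0,i=4
  ##.## -> #   bit 27 = 1  t=2,i=10
  ##.#. -> #   bit 26 = 1  t=1,i=12
  ##..# -> .   bit 25 = 0  t=0,i=5
  ##... -> #   bit 24 = 1  t=1,i=1
  #.### -> #   bit 23 = 1  t=1,i=9
  #.##. -> .   bit 22 = 0  t=1,i=15
  #.#.# -> #   bit 21 = 1  t=1,i=13
  #.#.. -> #   bit 20 = 1  t=3,i=1
  #..## -> #   bit 19 = 1  t=0,i=15
  #..#. -> .   bit 18 = 0  t=0,i=6
  #...# -> .   bit 17 = 0  t=1,i=2
  #.... -> #   bit 16 = 1  t=0,i=9
  .#### -> .   bit 15 = 0  t=0,i=1
  .###. -> .   bit 14 = 0  t=1,i=10
  .##.# -> #   bit 13 = 1  t=2,i=9
  .##.. -> #   bit 12 = 1  t=1,i=0
  .#.## -> #   bit 11 = 1  t=1,i=8
  .#.#. -> .   bit 10 = 0  t=4,i=12
  .#..# -> .   bit 9 = 0  t=0,i=14
  .#... -> .   bit 8 = 0  t=0,i=8
  ..### -> #   bit 7 = 1  t=0,i=0
  ..##. -> .   bit 6 = 0  t=2,i=8
  ..#.# -> .   bit 5 = 0  t=1,i=7
  ..#.. -> #   bit 4 = 1  t=0,i=7
  ...## -> #   bit 3 = 1  t=2,i=7
  ...#. -> .   bit 2 = 0  t=0,i=12
  ....# -> #   bit 1 = 1  t=0,i=11
  ..... -> #   bit 0 = 1  t=0,i=10
  bits 00111101101110010011100010011011 = 1035548827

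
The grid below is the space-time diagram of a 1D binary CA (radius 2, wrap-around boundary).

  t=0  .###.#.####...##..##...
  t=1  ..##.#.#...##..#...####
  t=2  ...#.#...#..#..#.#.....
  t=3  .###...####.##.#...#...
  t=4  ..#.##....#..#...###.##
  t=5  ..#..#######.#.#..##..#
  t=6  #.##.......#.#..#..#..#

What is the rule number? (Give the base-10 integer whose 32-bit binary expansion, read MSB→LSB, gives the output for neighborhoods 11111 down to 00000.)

564359734

  ##### -> .   bit 31 = 0  t=5,i=7
  ####. -> .   bit 30 = 0  t=0,i=9
  ###.# -> #   bit 29 = 1  t=0,i=3
  ###.. -> .   bit 28 = 0  t=0,i=10
  ##.## -> .   bit 27 = 0  t=3,i=11
  ##.#. -> .   bit 26 = 0  t=0,i=4
  ##..# -> .   bit 25 = 0  t=0,i=16
  ##... -> #   bit 24 = 1  t=0,i=11
  #.### -> #   bit 23 = 1  t=0,i=7
  #.##. -> .   bit 22 = 0  t=3,i=12
  #.#.# -> #   bit 21 = 1  t=0,i=5
  #.#.. -> .   bit 20 = 0  t=1,i=7
  #..## -> .   bit 19 = 0  t=0,i=17
  #..#. -> .   bit 18 = 0  t=1,i=14
  #...# -> #   bit 17 = 1  t=0,i=12
  #.... -> #   bit 16 = 1  t=0,i=21
  .#### -> .   bit 15 = 0  t=0,i=8
  .###. -> #   bit 14 = 1  t=0,i=2
  .##.# -> #   bit 13 = 1  t=1,i=3
  .##.. -> #   bit 12 = 1  t=0,i=15
  .#.## -> .   bit 11 = 0  t=0,i=6
  .#.#. -> .   bit 10 = 0  t=1,i=6
  .#..# -> #   bit 9 = 1  t=2,i=10
  .#... -> .   bit 8 = 0  t=1,i=8
  ..### -> .   bit 7 = 0  t=0,i=1
  ..##. -> .   bit 6 = 0  t=0,i=14
  ..#.# -> #   bit 5 = 1  t=2,i=3
  ..#.. -> #   bit 4 = 1  t=1,i=15
  ...## -> .   bit 3 = 0  t=0,i=0
  ...#. -> #   bit 2 = 1  t=2,i=2
  ....# -> #   bit 1 = 1  t=0,i=22
  ..... -> .   bit 0 = 0  t=2,i=0
  bits 00100001101000110111001000110110 = 564359734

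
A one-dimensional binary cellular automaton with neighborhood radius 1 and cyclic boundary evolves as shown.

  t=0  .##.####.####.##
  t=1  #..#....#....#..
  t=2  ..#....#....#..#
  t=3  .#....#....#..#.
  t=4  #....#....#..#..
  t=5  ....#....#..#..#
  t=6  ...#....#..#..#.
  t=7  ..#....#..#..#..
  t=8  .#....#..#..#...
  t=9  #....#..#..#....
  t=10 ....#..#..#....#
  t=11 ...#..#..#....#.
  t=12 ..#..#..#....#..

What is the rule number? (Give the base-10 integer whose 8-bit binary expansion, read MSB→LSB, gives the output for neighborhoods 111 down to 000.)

  ### -> .   bit 7 = 0  t=0,i=5
  ##. -> .   bit 6 = 0  t=0,i=2
  #.# -> #   bit 5 = 1  t=0,i=0
  #.. -> .   bit 4 = 0  t=1,i=1
  .## -> .   bit 3 = 0  t=0,i=1
  .#. -> .   bit 2 = 0  t=1,i=0
  ..# -> #   bit 1 = 1  t=1,i=2
  ... -> .   bit 0 = 0  t=1,i=5
  bits 00100010 = 34

34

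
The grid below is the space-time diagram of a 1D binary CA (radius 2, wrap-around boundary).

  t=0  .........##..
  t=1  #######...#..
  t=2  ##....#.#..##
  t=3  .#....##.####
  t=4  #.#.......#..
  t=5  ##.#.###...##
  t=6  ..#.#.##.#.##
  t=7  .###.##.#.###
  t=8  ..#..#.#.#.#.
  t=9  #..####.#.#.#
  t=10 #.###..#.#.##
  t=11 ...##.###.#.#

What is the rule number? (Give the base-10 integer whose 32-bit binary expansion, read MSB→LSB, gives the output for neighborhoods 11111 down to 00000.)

  ##### -> .   bit 31 = 0  t=1,i=2
  ####. -> .   bit 30 = 0  t=1,i=5
  ###.# -> .   bit 29 = 0  t=3,i=12
  ###.. -> #   bit 28 = 1  t=1,i=6
  ##.## -> .   bit 27 = 0  t=3,i=8
  ##.#. -> #   bit 26 = 1  t=3,i=0
  ##..# -> .   bit 25 = 0  t=6,i=0
  ##... -> .   bit 24 = 0  t=0,i=11
  #.### -> .   bit 23 = 0  t=3,i=9
  #.##. -> #   bit 22 = 1  t=6,i=6
  #.#.# -> .   bit 21 = 0  t=5,i=3
  #.#.. -> .   bit 20 = 0  t=2,i=8
  #..## -> #   bit 19 = 1  t=1,i=12
  #..#. -> #   bit 18 = 1  t=4,i=12
  #...# -> #   bit 17 = 1  t=1,i=8
  #.... -> .   bit 16 = 0  t=0,i=12
  .#### -> #   bit 15 = 1  t=1,i=1
  .###. -> #   bit 14 = 1  t=5,i=6
  .##.# -> .   bit 13 = 0  t=3,i=7
  .##.. -> #   bit 12 = 1  t=0,i=10
  .#.## -> #   bit 11 = 1  t=5,i=4
  .#.#. -> #   bit 10 = 1  t=2,i=7
  .#..# -> #   bit 9 = 1  t=1,i=11
  .#... -> #   bit 8 = 1  t=3,i=2
  ..### -> #   bit 7 = 1  t=1,i=0
  ..##. -> .   bit 6 = 0  t=0,i=9
  ..#.# -> #   bit 5 = 1  t=2,i=6
  ..#.. -> .   bit 4 = 0  t=1,i=10
  ...## -> .   bit 3 = 0  t=0,i=8
  ...#. -> .   bit 2 = 0  t=1,i=9
  ....# -> .   bit 1 = 0  t=0,i=7
  ..... -> #   bit 0 = 1  t=0,i=0
  bits 00010100010011101101111110100001 = 340713377

340713377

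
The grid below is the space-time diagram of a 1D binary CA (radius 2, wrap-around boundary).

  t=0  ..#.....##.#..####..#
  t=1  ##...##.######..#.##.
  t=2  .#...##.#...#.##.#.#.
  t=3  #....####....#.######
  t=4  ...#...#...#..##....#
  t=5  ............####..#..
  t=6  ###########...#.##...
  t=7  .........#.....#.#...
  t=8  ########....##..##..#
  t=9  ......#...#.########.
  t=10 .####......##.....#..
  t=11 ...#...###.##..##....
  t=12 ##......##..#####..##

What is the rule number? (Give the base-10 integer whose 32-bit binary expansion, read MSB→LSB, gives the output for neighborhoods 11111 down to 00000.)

1723629123

  nb #####: next=.  (t=1,i=10, bit31=0)
  nb ####.: next=#  (t=0,i=16, bit30=1)
  nb ###.#: next=#  (t=11,i=9, bit29=1)
  nb ###..: next=.  (t=0,i=17, bit28=0)
  nb ##.##: next=.  (t=1,i=7, bit27=0)
  nb ##.#.: next=#  (t=0,i=10, bit26=1)
  nb ##..#: next=#  (t=0,i=18, bit25=1)
  nb ##...: next=.  (t=1,i=2, bit24=0)
  nb #.###: next=#  (t=1,i=8, bit23=1)
  nb #.##.: next=.  (t=1,i=0, bit22=0)
  nb #.#.#: next=#  (t=2,i=17, bit21=1)
  nb #.#..: next=#  (t=0,i=11, bit20=1)
  nb #..##: next=#  (t=0,i=13, bit19=1)
  nb #..#.: next=#  (t=0,i=1, bit18=1)
  nb #...#: next=.  (t=1,i=3, bit17=0)
  nb #....: next=.  (t=0,i=4, bit16=0)
  nb .####: next=.  (t=0,i=15, bit15=0)
  nb .###.: next=#  (t=11,i=8, bit14=1)
  nb .##.#: next=#  (t=0,i=9, bit13=1)
  nb .##..: next=#  (t=1,i=1, bit12=1)
  nb .#.##: next=#  (t=1,i=17, bit11=1)
  nb .#.#.: next=#  (t=2,i=18, bit10=1)
  nb .#..#: next=#  (t=0,i=0, bit9=1)
  nb .#...: next=.  (t=0,i=3, bit8=0)
  nb ..###: next=.  (t=0,i=14, bit7=0)
  nb ..##.: next=#  (t=0,i=8, bit6=1)
  nb ..#.#: next=.  (t=1,i=16, bit5=0)
  nb ..#..: next=.  (t=0,i=2, bit4=0)
  nb ...##: next=.  (t=0,i=7, bit3=0)
  nb ...#.: next=.  (t=2,i=11, bit2=0)
  nb ....#: next=#  (t=0,i=6, bit1=1)
  nb .....: next=#  (t=0,i=5, bit0=1)
  bits 01100110101111000111111001000011 = 1723629123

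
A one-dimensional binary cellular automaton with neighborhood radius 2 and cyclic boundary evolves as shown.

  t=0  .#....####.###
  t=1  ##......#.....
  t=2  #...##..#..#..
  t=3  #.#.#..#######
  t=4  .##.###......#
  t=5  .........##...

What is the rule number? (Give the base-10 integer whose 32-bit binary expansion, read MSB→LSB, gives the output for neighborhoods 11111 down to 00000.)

1144914513

  [31] ##### => .  t=3,i=9
  [30] ####. => #  t=0,i=8
  [29] ###.# => .  t=0,i=9
  [28] ###.. => .  t=4,i=6
  [27] ##.## => .  t=0,i=10
  [26] ##.#. => #  t=0,i=0
  [25] ##..# => .  t=2,i=6
  [24] ##... => .  t=1,i=2
  [23] #.### => .  t=0,i=11
  [22] #.##. => .  t=4,i=1
  [21] #.#.# => #  t=3,i=2
  [20] #.#.. => #  t=0,i=1
  [19] #..## => #  t=3,i=6
  [18] #..#. => #  t=2,i=7
  [17] #...# => #  t=2,i=2
  [16] #.... => .  t=0,i=3
  [15] .#### => .  t=0,i=7
  [14] .###. => .  t=0,i=12
  [13] .##.# => .  t=4,i=2
  [12] .##.. => .  t=1,i=1
  [11] .#.## => .  t=4,i=0
  [10] .#.#. => .  t=3,i=3
  [9] .#..# => #  t=2,i=9
  [8] .#... => .  t=0,i=2
  [7] ..### => .  t=0,i=6
  [6] ..##. => #  t=1,i=0
  [5] ..#.# => .  t=4,i=13
  [4] ..#.. => #  t=1,i=8
  [3] ...## => .  t=0,i=5
  [2] ...#. => .  t=1,i=7
  [1] ....# => .  t=0,i=4
  [0] ..... => #  t=1,i=4
  bits 01000100001111100000001001010001 = 1144914513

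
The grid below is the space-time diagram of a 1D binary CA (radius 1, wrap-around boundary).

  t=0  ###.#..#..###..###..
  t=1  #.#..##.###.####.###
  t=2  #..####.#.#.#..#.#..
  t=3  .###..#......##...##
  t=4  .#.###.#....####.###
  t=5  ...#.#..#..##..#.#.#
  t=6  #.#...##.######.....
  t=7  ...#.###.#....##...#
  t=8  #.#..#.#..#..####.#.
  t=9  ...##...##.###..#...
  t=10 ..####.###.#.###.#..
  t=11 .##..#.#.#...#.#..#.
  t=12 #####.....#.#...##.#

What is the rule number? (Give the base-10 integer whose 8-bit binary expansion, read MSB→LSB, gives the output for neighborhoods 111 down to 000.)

  ###|.  b7=0 t=0,i=1
  ##.|#  b6=1 t=0,i=2
  #.#|.  b5=0 t=0,i=3
  #..|#  b4=1 t=0,i=5
  .##|#  b3=1 t=0,i=0
  .#.|.  b2=0 t=0,i=4
  ..#|#  b1=1 t=0,i=6
  ...|.  b0=0 t=3,i=8
  bits 01011010 = 90

90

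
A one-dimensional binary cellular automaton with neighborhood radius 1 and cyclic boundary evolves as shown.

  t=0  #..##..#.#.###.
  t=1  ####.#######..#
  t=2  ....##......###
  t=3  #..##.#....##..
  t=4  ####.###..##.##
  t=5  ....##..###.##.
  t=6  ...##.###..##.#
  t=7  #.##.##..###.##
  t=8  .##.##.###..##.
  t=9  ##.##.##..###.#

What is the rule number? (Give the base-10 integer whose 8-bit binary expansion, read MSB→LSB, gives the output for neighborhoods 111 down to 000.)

62

  [7] ### => .  t=0,i=12
  [6] ##. => .  t=0,i=4
  [5] #.# => #  t=0,i=8
  [4] #.. => #  t=0,i=1
  [3] .## => #  t=0,i=3
  [2] .#. => #  t=0,i=0
  [1] ..# => #  t=0,i=2
  [0] ... => .  t=2,i=1
  bits 00111110 = 62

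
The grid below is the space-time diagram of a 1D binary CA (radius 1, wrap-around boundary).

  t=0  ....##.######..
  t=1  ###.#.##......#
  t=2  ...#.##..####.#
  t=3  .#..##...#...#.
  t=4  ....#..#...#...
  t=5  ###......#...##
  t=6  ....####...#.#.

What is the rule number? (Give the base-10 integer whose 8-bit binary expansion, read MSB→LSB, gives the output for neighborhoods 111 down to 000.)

  ###|.  b7=0 t=0,i=8
  ##.|.  b6=0 t=0,i=5
  #.#|#  b5=1 t=0,i=6
  #..|.  b4=0 t=0,i=13
  .##|#  b3=1 t=0,i=4
  .#.|.  b2=0 t=1,i=4
  ..#|.  b1=0 t=0,i=3
  ...|#  b0=1 t=0,i=0
  bits 00101001 = 41

41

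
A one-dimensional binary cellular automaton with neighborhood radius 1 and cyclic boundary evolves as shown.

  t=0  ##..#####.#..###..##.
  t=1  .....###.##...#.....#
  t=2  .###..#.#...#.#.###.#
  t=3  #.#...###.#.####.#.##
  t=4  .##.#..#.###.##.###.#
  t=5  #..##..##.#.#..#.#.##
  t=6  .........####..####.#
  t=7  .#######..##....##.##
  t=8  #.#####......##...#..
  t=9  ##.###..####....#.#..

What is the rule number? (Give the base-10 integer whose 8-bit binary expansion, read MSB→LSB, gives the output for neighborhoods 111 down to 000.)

165

  nb ###: next=#  (t=0,i=5, bit7=1)
  nb ##.: next=.  (t=0,i=1, bit6=0)
  nb #.#: next=#  (t=0,i=9, bit5=1)
  nb #..: next=.  (t=0,i=2, bit4=0)
  nb .##: next=.  (t=0,i=0, bit3=0)
  nb .#.: next=#  (t=0,i=10, bit2=1)
  nb ..#: next=.  (t=0,i=3, bit1=0)
  nb ...: next=#  (t=1,i=1, bit0=1)
  bits 10100101 = 165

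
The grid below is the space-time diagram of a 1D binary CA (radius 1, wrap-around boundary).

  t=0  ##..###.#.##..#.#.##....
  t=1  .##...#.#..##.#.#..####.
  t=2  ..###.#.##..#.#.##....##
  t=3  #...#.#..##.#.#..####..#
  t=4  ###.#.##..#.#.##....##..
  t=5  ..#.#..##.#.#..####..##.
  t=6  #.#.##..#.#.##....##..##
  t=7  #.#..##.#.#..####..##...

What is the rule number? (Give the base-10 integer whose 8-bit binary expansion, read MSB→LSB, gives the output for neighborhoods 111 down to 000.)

  ### -> .   bit 7 = 0  t=0,i=5
  ##. -> #   bit 6 = 1  t=0,i=1
  #.# -> .   bit 5 = 0  t=0,i=7
  #.. -> #   bit 4 = 1  t=0,i=2
  .## -> .   bit 3 = 0  t=0,i=0
  .#. -> #   bit 2 = 1  t=0,i=8
  ..# -> .   bit 1 = 0  t=0,i=3
  ... -> #   bit 0 = 1  t=0,i=21
  bits 01010101 = 85

85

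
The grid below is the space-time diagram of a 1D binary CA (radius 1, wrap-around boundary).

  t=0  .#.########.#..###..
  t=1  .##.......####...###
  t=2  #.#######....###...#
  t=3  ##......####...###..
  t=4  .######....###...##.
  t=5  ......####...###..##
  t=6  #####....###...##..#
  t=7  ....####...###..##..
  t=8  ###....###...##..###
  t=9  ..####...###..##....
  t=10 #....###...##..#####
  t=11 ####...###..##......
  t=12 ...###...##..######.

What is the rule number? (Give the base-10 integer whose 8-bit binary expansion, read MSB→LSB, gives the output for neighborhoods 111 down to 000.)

117

  ### -> .   bit 7 = 0  t=0,i=4
  ##. -> #   bit 6 = 1  t=0,i=10
  #.# -> #   bit 5 = 1  t=0,i=2
  #.. -> #   bit 4 = 1  t=0,i=13
  .## -> .   bit 3 = 0  t=0,i=3
  .#. -> #   bit 2 = 1  t=0,i=1
  ..# -> .   bit 1 = 0  t=0,i=0
  ... -> #   bit 0 = 1  t=0,i=19
  bits 01110101 = 117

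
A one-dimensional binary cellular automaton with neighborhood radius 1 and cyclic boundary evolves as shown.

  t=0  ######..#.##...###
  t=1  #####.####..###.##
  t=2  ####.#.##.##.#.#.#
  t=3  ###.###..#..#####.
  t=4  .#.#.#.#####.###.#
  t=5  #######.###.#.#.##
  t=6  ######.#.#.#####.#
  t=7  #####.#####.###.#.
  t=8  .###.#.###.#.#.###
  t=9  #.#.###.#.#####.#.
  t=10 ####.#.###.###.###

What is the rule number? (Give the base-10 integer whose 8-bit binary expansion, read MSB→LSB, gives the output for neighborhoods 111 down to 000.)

  [7] ### => #  t=0,i=0
  [6] ##. => .  t=0,i=5
  [5] #.# => #  t=0,i=9
  [4] #.. => #  t=0,i=6
  [3] .## => .  t=0,i=10
  [2] .#. => #  t=0,i=8
  [1] ..# => #  t=0,i=7
  [0] ... => #  t=0,i=13
  bits 10110111 = 183

183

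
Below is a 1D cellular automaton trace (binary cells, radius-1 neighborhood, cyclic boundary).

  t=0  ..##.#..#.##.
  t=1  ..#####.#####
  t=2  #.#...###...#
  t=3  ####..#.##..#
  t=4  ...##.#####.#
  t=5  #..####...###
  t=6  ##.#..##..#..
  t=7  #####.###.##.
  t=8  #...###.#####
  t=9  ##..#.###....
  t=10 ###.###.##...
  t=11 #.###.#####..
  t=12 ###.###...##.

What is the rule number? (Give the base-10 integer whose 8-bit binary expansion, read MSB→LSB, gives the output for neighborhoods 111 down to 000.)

124

  nb ###: next=.  (t=1,i=3, bit7=0)
  nb ##.: next=#  (t=0,i=3, bit6=1)
  nb #.#: next=#  (t=0,i=4, bit5=1)
  nb #..: next=#  (t=0,i=6, bit4=1)
  nb .##: next=#  (t=0,i=2, bit3=1)
  nb .#.: next=#  (t=0,i=5, bit2=1)
  nb ..#: next=.  (t=0,i=1, bit1=0)
  nb ...: next=.  (t=0,i=0, bit0=0)
  bits 01111100 = 124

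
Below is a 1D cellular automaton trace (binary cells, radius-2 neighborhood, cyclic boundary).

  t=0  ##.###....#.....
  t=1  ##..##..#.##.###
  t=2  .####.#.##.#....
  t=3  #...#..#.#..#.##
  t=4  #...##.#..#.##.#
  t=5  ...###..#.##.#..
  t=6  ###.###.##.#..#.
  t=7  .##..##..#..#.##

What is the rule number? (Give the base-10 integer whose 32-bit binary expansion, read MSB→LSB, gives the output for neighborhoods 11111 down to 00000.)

839412603

  [31] ##### => .  t=1,i=15
  [30] ####. => .  t=1,i=0
  [29] ###.# => #  t=2,i=4
  [28] ###.. => #  t=0,i=5
  [27] ##.## => .  t=0,i=2
  [26] ##.#. => .  t=2,i=5
  [25] ##..# => #  t=1,i=2
  [24] ##... => .  t=0,i=6
  [23] #.### => .  t=0,i=3
  [22] #.##. => .  t=1,i=10
  [21] #.#.# => .  t=2,i=6
  [20] #.#.. => .  t=2,i=11
  [19] #..## => #  t=1,i=3
  [18] #..#. => .  t=1,i=7
  [17] #...# => .  t=3,i=2
  [16] #.... => .  t=0,i=7
  [15] .#### => .  t=1,i=14
  [14] .###. => #  t=0,i=4
  [13] .##.# => #  t=0,i=1
  [12] .##.. => .  t=1,i=5
  [11] .#.## => #  t=1,i=9
  [10] .#.#. => .  t=3,i=8
  [9] .#..# => #  t=3,i=5
  [8] .#... => #  t=0,i=11
  [7] ..### => .  t=2,i=1
  [6] ..##. => #  t=0,i=0
  [5] ..#.# => #  t=1,i=8
  [4] ..#.. => #  t=0,i=10
  [3] ...## => #  t=0,i=15
  [2] ...#. => .  t=0,i=9
  [1] ....# => #  t=0,i=8
  [0] ..... => #  t=0,i=13
  bits 00110010000010000110101101111011 = 839412603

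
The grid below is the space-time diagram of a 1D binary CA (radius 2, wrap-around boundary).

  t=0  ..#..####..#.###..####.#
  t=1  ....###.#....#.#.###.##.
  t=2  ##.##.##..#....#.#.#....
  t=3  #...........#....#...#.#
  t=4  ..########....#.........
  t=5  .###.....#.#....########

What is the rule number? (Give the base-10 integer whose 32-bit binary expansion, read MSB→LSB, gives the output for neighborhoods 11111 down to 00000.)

883523785

  [31] ##### => .  t=4,i=4
  [30] ####. => .  t=0,i=7
  [29] ###.# => #  t=0,i=21
  [28] ###.. => #  t=0,i=8
  [27] ##.## => .  t=1,i=20
  [26] ##.#. => #  t=0,i=22
  [25] ##..# => .  t=0,i=9
  [24] ##... => .  t=1,i=23
  [23] #.### => #  t=0,i=13
  [22] #.##. => .  t=1,i=21
  [21] #.#.# => #  t=1,i=15
  [20] #.#.. => .  t=0,i=23
  [19] #..## => #  t=0,i=4
  [18] #..#. => .  t=0,i=1
  [17] #...# => .  t=3,i=19
  [16] #.... => #  t=1,i=0
  [15] .#### => #  t=0,i=6
  [14] .###. => .  t=0,i=14
  [13] .##.# => .  t=2,i=1
  [12] .##.. => .  t=1,i=22
  [11] .#.## => .  t=0,i=12
  [10] .#.#. => .  t=1,i=14
  [9] .#..# => .  t=0,i=0
  [8] .#... => .  t=1,i=9
  [7] ..### => #  t=0,i=5
  [6] ..##. => #  t=2,i=0
  [5] ..#.# => .  t=0,i=11
  [4] ..#.. => .  t=0,i=2
  [3] ...## => #  t=1,i=3
  [2] ...#. => .  t=1,i=12
  [1] ....# => .  t=1,i=2
  [0] ..... => #  t=1,i=1
  bits 00110100101010011000000011001001 = 883523785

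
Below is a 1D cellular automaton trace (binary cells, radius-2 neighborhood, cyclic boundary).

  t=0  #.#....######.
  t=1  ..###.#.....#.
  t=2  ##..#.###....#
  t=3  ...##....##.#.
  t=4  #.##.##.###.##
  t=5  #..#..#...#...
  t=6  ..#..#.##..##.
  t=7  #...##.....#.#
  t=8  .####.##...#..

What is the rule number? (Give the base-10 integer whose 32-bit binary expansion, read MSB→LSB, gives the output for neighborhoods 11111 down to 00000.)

555164008

  #####|.  b31=0 t=0,i=9
  ####.|.  b30=0 t=0,i=11
  ###.#|#  b29=1 t=0,i=12
  ###..|.  b28=0 t=2,i=1
  ##.##|.  b27=0 t=4,i=1
  ##.#.|.  b26=0 t=0,i=13
  ##..#|.  b25=0 t=2,i=2
  ##...|#  b24=1 t=2,i=9
  #.###|.  b23=0 t=2,i=6
  #.##.|.  b22=0 t=4,i=2
  #.#.#|.  b21=0 t=0,i=0
  #.#..|#  b20=1 t=0,i=2
  #..##|.  b19=0 t=6,i=10
  #..#.|#  b18=1 t=2,i=3
  #...#|#  b17=1 t=1,i=0
  #....|#  b16=1 t=0,i=4
  .####|.  b15=0 t=0,i=8
  .###.|.  b14=0 t=1,i=3
  .##.#|#  b13=1 t=3,i=10
  .##..|.  b12=0 t=3,i=4
  .#.##|.  b11=0 t=2,i=5
  .#.#.|.  b10=0 t=0,i=1
  .#..#|.  b9=0 t=5,i=1
  .#...|#  b8=1 t=0,i=3
  ..###|.  b7=0 t=0,i=7
  ..##.|#  b6=1 t=3,i=3
  ..#.#|#  b5=1 t=2,i=4
  ..#..|.  b4=0 t=1,i=12
  ...##|#  b3=1 t=0,i=6
  ...#.|.  b2=0 t=1,i=11
  ....#|.  b1=0 t=0,i=5
  .....|.  b0=0 t=1,i=9
  bits 00100001000101110010000101101000 = 555164008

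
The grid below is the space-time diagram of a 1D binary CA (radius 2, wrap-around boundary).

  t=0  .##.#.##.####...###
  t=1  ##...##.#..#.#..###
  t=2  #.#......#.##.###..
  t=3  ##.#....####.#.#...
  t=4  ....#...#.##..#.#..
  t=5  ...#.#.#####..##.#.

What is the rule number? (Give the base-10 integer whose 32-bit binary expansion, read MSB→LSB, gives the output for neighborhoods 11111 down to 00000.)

1766350756

  #####|.  b31=0 t=1,i=18
  ####.|#  b30=1 t=0,i=11
  ###.#|#  b29=1 t=0,i=18
  ###..|.  b28=0 t=0,i=12
  ##.##|#  b27=1 t=0,i=0
  ##.#.|.  b26=0 t=0,i=3
  ##..#|.  b25=0 t=2,i=17
  ##...|#  b24=1 t=0,i=13
  #.###|.  b23=0 t=0,i=9
  #.##.|#  b22=1 t=0,i=1
  #.#.#|.  b21=0 t=0,i=4
  #.#..|.  b20=0 t=1,i=8
  #..##|#  b19=1 t=1,i=15
  #..#.|.  b18=0 t=1,i=10
  #...#|.  b17=0 t=0,i=14
  #....|.  b16=0 t=2,i=4
  .####|.  b15=0 t=0,i=10
  .###.|#  b14=1 t=0,i=17
  .##.#|.  b13=0 t=0,i=2
  .##..|#  b12=1 t=4,i=11
  .#.##|#  b11=1 t=0,i=5
  .#.#.|#  b10=1 t=1,i=12
  .#..#|#  b9=1 t=1,i=9
  .#...|#  b8=1 t=2,i=3
  ..###|#  b7=1 t=0,i=16
  ..##.|.  b6=0 t=1,i=5
  ..#.#|#  b5=1 t=1,i=11
  ..#..|.  b4=0 t=4,i=4
  ...##|.  b3=0 t=0,i=15
  ...#.|#  b2=1 t=2,i=8
  ....#|.  b1=0 t=2,i=7
  .....|.  b0=0 t=2,i=5
  bits 01101001010010000101111110100100 = 1766350756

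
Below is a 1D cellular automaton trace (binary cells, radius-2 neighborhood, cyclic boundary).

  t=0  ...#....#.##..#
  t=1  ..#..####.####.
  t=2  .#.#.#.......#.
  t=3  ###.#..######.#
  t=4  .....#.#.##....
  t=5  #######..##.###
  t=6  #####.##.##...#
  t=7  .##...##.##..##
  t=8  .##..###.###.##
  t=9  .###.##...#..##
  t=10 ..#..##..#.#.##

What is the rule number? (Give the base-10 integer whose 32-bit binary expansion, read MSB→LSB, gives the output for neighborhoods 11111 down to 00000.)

2454025967

  nb #####: next=#  (t=3,i=9, bit31=1)
  nb ####.: next=.  (t=1,i=7, bit30=0)
  nb ###.#: next=.  (t=1,i=8, bit29=0)
  nb ###..: next=#  (t=1,i=13, bit28=1)
  nb ##.##: next=.  (t=1,i=9, bit27=0)
  nb ##.#.: next=.  (t=3,i=3, bit26=0)
  nb ##..#: next=#  (t=0,i=12, bit25=1)
  nb ##...: next=.  (t=1,i=14, bit24=0)
  nb #.###: next=.  (t=1,i=10, bit23=0)
  nb #.##.: next=#  (t=0,i=10, bit22=1)
  nb #.#.#: next=.  (t=2,i=3, bit21=0)
  nb #.#..: next=.  (t=2,i=5, bit20=0)
  nb #..##: next=.  (t=1,i=4, bit19=0)
  nb #..#.: next=#  (t=0,i=13, bit18=1)
  nb #...#: next=.  (t=0,i=1, bit17=0)
  nb #....: next=#  (t=0,i=5, bit16=1)
  nb .####: next=.  (t=1,i=6, bit15=0)
  nb .###.: next=#  (t=8,i=6, bit14=1)
  nb .##.#: next=#  (t=5,i=10, bit13=1)
  nb .##..: next=#  (t=0,i=11, bit12=1)
  nb .#.##: next=.  (t=0,i=9, bit11=0)
  nb .#.#.: next=#  (t=2,i=2, bit10=1)
  nb .#..#: next=#  (t=1,i=3, bit9=1)
  nb .#...: next=.  (t=0,i=0, bit8=0)
  nb ..###: next=#  (t=1,i=5, bit7=1)
  nb ..##.: next=#  (t=5,i=9, bit6=1)
  nb ..#.#: next=#  (t=0,i=8, bit5=1)
  nb ..#..: next=.  (t=0,i=3, bit4=0)
  nb ...##: next=#  (t=6,i=13, bit3=1)
  nb ...#.: next=#  (t=0,i=2, bit2=1)
  nb ....#: next=#  (t=0,i=6, bit1=1)
  nb .....: next=#  (t=2,i=8, bit0=1)
  bits 10010010010001010111011011101111 = 2454025967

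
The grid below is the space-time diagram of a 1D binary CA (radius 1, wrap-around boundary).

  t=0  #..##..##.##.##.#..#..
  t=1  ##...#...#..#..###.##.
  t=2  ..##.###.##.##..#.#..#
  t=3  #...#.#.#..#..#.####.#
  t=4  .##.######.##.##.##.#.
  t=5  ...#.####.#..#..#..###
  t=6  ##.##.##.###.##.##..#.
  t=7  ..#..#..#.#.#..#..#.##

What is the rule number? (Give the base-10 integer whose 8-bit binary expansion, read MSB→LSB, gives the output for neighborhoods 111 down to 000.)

  nb ###: next=#  (t=1,i=16, bit7=1)
  nb ##.: next=.  (t=0,i=4, bit6=0)
  nb #.#: next=#  (t=0,i=9, bit5=1)
  nb #..: next=#  (t=0,i=1, bit4=1)
  nb .##: next=.  (t=0,i=3, bit3=0)
  nb .#.: next=#  (t=0,i=0, bit2=1)
  nb ..#: next=.  (t=0,i=2, bit1=0)
  nb ...: next=#  (t=1,i=3, bit0=1)
  bits 10110101 = 181

181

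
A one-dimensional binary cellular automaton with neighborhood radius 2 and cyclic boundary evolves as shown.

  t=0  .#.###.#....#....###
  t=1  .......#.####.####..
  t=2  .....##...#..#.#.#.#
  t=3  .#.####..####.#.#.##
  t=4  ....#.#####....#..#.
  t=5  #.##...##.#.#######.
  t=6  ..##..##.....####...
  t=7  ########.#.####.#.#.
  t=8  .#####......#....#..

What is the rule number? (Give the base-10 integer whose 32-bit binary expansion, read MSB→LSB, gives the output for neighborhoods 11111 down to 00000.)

2589824734

  [31] ##### => #  t=4,i=8
  [30] ####. => .  t=1,i=11
  [29] ###.# => .  t=0,i=5
  [28] ###.. => #  t=1,i=17
  [27] ##.## => #  t=1,i=13
  [26] ##.#. => .  t=0,i=0
  [25] ##..# => #  t=3,i=7
  [24] ##... => .  t=1,i=18
  [23] #.### => .  t=0,i=3
  [22] #.##. => #  t=3,i=18
  [21] #.#.# => .  t=0,i=1
  [20] #.#.. => #  t=0,i=7
  [19] #..## => #  t=3,i=8
  [18] #..#. => #  t=2,i=12
  [17] #...# => .  t=2,i=8
  [16] #.... => #  t=0,i=9
  [15] .#### => #  t=1,i=10
  [14] .###. => .  t=0,i=4
  [13] .##.# => .  t=3,i=19
  [12] .##.. => #  t=2,i=6
  [11] .#.## => .  t=0,i=2
  [10] .#.#. => #  t=2,i=14
  [9] .#..# => #  t=2,i=11
  [8] .#... => .  t=0,i=8
  [7] ..### => #  t=0,i=17
  [6] ..##. => #  t=2,i=5
  [5] ..#.# => .  t=1,i=7
  [4] ..#.. => #  t=0,i=12
  [3] ...## => #  t=0,i=16
  [2] ...#. => #  t=0,i=11
  [1] ....# => #  t=0,i=10
  [0] ..... => .  t=1,i=0
  bits 10011010010111011001011011011110 = 2589824734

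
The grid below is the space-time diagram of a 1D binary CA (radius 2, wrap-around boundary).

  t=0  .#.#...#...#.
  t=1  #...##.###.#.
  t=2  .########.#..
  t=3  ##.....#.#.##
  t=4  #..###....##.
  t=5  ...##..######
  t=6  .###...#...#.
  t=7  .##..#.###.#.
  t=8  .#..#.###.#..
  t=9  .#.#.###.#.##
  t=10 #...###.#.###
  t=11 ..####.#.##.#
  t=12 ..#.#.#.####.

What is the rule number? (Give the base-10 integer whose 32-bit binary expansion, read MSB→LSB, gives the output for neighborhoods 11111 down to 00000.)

  #####|.  b31=0 t=2,i=3
  ####.|#  b30=1 t=2,i=7
  ###.#|.  b29=0 t=1,i=9
  ###..|.  b28=0 t=3,i=1
  ##.##|#  b27=1 t=1,i=6
  ##.#.|#  b26=1 t=1,i=10
  ##..#|.  b25=0 t=5,i=5
  ##...|.  b24=0 t=3,i=2
  #.###|#  b23=1 t=1,i=7
  #.##.|#  b22=1 t=9,i=11
  #.#.#|.  b21=0 t=1,i=11
  #.#..|.  b20=0 t=0,i=3
  #..##|.  b19=0 t=4,i=2
  #..#.|#  b18=1 t=0,i=0
  #...#|#  b17=1 t=0,i=5
  #....|#  b16=1 t=3,i=3
  .####|.  b15=0 t=2,i=2
  .###.|#  b14=1 t=1,i=8
  .##.#|#  b13=1 t=1,i=5
  .##..|.  b12=0 t=5,i=4
  .#.##|#  b11=1 t=3,i=10
  .#.#.|.  b10=0 t=0,i=2
  .#..#|.  b9=0 t=0,i=12
  .#...|#  b8=1 t=0,i=4
  ..###|#  b7=1 t=2,i=1
  ..##.|#  b6=1 t=1,i=4
  ..#.#|.  b5=0 t=0,i=1
  ..#..|#  b4=1 t=0,i=7
  ...##|#  b3=1 t=1,i=3
  ...#.|.  b2=0 t=0,i=6
  ....#|#  b1=1 t=3,i=5
  .....|#  b0=1 t=3,i=4
  bits 01001100110001110110100111011011 = 1288137179

1288137179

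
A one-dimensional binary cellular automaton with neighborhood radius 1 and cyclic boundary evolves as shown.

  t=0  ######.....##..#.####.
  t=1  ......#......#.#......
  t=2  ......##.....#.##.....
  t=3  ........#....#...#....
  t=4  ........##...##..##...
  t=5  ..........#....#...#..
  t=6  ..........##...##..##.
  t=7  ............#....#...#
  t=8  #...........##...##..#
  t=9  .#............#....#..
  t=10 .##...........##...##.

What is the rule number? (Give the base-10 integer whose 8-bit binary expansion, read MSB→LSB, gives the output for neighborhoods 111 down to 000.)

20

  ### -> .   bit 7 = 0  t=0,i=1
  ##. -> .   bit 6 = 0  t=0,i=5
  #.# -> .   bit 5 = 0  t=0,i=16
  #.. -> #   bit 4 = 1  t=0,i=6
  .## -> .   bit 3 = 0  t=0,i=0
  .#. -> #   bit 2 = 1  t=0,i=15
  ..# -> .   bit 1 = 0  t=0,i=10
  ... -> .   bit 0 = 0  t=0,i=7
  bits 00010100 = 20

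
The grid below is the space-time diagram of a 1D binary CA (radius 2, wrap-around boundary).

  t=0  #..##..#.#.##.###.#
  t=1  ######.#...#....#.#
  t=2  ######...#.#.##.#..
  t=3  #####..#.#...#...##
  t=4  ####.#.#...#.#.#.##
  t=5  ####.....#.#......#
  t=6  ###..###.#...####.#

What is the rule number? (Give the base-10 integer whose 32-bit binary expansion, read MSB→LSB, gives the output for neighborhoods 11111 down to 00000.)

  nb #####: next=#  (t=1,i=1, bit31=1)
  nb ####.: next=#  (t=1,i=4, bit30=1)
  nb ###.#: next=#  (t=0,i=16, bit29=1)
  nb ###..: next=.  (t=2,i=5, bit28=0)
  nb ##.##: next=.  (t=0,i=13, bit27=0)
  nb ##.#.: next=.  (t=1,i=6, bit26=0)
  nb ##..#: next=#  (t=0,i=1, bit25=1)
  nb ##...: next=.  (t=2,i=6, bit24=0)
  nb #.###: next=.  (t=0,i=14, bit23=0)
  nb #.##.: next=#  (t=0,i=11, bit22=1)
  nb #.#.#: next=.  (t=0,i=9, bit21=0)
  nb #.#..: next=.  (t=1,i=7, bit20=0)
  nb #..##: next=#  (t=0,i=2, bit19=1)
  nb #..#.: next=.  (t=0,i=6, bit18=0)
  nb #...#: next=#  (t=1,i=9, bit17=1)
  nb #....: next=#  (t=1,i=13, bit16=1)
  nb .####: next=#  (t=1,i=0, bit15=1)
  nb .###.: next=.  (t=0,i=15, bit14=0)
  nb .##.#: next=.  (t=0,i=12, bit13=0)
  nb .##..: next=#  (t=0,i=0, bit12=1)
  nb .#.##: next=.  (t=0,i=10, bit11=0)
  nb .#.#.: next=.  (t=0,i=8, bit10=0)
  nb .#..#: next=#  (t=2,i=17, bit9=1)
  nb .#...: next=.  (t=1,i=8, bit8=0)
  nb ..###: next=#  (t=2,i=0, bit7=1)
  nb ..##.: next=#  (t=0,i=3, bit6=1)
  nb ..#.#: next=#  (t=0,i=7, bit5=1)
  nb ..#..: next=#  (t=1,i=11, bit4=1)
  nb ...##: next=.  (t=3,i=16, bit3=0)
  nb ...#.: next=.  (t=1,i=10, bit2=0)
  nb ....#: next=#  (t=1,i=14, bit1=1)
  nb .....: next=#  (t=5,i=6, bit0=1)
  bits 11100010010010111001001011110011 = 3796603635

3796603635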